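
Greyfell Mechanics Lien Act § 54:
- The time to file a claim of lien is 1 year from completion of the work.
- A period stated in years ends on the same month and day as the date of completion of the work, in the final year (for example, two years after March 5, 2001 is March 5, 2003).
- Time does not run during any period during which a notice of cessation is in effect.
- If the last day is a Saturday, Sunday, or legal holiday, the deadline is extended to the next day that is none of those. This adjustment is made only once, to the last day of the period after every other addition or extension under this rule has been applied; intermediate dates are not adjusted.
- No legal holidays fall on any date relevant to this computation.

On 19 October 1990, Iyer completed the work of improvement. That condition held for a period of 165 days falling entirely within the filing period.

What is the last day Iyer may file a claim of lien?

April 1, 1992

1 year after 19 October 1990 is October 19, 1991.
Tolling adds 165 days: October 19, 1991 + 165 days = April 1, 1992.
April 1, 1992 is a Wednesday and not a legal holiday, so no extension applies.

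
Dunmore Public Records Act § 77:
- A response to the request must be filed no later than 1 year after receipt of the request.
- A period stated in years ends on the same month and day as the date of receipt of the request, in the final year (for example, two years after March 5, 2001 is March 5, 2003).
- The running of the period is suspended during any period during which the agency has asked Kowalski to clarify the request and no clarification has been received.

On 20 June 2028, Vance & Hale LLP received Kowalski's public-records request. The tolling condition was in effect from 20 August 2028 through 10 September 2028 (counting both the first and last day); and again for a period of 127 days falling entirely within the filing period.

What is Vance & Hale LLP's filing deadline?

1 year after 20 June 2028 is June 20, 2029.
From August 20, 2028 through September 10, 2028 inclusive is 22 days; tolling adds 22 days: June 20, 2029 + 22 days = July 12, 2029.
Tolling adds 127 days: July 12, 2029 + 127 days = November 16, 2029.

November 16, 2029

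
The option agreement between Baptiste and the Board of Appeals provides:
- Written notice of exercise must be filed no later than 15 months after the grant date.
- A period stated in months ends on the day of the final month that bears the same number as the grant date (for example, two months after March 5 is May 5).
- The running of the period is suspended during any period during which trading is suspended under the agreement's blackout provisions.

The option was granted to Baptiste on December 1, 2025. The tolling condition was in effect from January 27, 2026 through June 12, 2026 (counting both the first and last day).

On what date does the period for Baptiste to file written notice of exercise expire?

July 16, 2027

15 months after December 1, 2025 is March 1, 2027.
From January 27, 2026 through June 12, 2026 inclusive is 137 days; tolling adds 137 days: March 1, 2027 + 137 days = July 16, 2027.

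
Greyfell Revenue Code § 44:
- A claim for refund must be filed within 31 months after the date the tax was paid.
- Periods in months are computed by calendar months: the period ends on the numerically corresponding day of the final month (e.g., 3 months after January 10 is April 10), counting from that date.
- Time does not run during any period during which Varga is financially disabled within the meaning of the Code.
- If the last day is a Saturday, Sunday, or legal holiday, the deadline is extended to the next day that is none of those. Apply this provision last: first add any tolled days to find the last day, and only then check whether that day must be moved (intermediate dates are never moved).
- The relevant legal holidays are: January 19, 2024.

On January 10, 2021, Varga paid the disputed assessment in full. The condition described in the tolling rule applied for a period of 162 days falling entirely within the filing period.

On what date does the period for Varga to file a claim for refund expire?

January 22, 2024

31 months after January 10, 2021 is August 10, 2023.
Tolling adds 162 days: August 10, 2023 + 162 days = January 19, 2024.
January 19, 2024 is a listed holiday; January 20, 2024 is Saturday; January 21, 2024 is Sunday. The next qualifying day is January 22, 2024.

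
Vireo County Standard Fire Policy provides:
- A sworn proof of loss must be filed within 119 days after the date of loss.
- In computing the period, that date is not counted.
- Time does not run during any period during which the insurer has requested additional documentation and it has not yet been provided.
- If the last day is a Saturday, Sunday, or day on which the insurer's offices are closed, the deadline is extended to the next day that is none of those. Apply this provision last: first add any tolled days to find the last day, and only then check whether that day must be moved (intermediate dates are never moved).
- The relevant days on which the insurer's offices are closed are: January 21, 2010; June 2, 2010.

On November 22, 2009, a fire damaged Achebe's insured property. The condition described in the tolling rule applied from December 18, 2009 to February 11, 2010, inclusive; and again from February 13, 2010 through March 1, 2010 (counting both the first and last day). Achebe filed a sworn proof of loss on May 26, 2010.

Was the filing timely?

Yes

119 days after November 22, 2009 is March 21, 2010.
From December 18, 2009 through February 11, 2010 inclusive is 56 days; tolling adds 56 days: March 21, 2010 + 56 days = May 16, 2010.
From February 13, 2010 through March 1, 2010 inclusive is 17 days; tolling adds 17 days: May 16, 2010 + 17 days = June 2, 2010.
June 2, 2010 is a listed holiday. The next qualifying day is June 3, 2010.
The deadline is June 3, 2010; the filing on May 26, 2010 is on or before that date.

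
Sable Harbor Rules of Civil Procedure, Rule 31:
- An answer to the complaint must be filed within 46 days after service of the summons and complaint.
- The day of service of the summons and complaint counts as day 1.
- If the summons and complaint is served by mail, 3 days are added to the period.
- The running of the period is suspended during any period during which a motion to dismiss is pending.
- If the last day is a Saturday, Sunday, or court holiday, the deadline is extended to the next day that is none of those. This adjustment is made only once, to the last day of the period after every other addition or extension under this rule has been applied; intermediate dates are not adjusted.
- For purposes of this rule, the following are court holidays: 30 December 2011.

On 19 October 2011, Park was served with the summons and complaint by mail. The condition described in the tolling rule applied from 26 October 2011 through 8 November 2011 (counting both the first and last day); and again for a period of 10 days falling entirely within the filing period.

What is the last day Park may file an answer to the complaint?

Counting 19 October 2011 as day 1, day 46 is December 3, 2011.
Service was by mail, adding 3 days: December 3, 2011 + 3 days = December 6, 2011.
From October 26, 2011 through November 8, 2011 inclusive is 14 days; tolling adds 14 days: December 6, 2011 + 14 days = December 20, 2011.
Tolling adds 10 days: December 20, 2011 + 10 days = December 30, 2011.
December 30, 2011 is a listed holiday; December 31, 2011 is Saturday; January 1, 2012 is Sunday. The next qualifying day is January 2, 2012.

January 2, 2012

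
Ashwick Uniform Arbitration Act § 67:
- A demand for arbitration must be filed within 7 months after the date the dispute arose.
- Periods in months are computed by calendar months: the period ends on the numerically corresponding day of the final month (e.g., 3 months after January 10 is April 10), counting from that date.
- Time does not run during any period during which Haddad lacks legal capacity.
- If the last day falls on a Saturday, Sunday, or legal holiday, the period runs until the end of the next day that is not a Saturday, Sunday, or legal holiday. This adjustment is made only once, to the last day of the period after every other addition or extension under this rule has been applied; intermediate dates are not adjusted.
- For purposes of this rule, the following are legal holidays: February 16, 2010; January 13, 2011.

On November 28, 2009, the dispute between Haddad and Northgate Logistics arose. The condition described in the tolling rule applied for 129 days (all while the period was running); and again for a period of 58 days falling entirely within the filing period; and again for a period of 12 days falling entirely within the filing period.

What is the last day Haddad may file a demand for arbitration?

7 months after November 28, 2009 is June 28, 2010.
Tolling adds 129 days: June 28, 2010 + 129 days = November 4, 2010.
Tolling adds 58 days: November 4, 2010 + 58 days = January 1, 2011.
Tolling adds 12 days: January 1, 2011 + 12 days = January 13, 2011.
January 13, 2011 is a listed holiday. The next qualifying day is January 14, 2011.

January 14, 2011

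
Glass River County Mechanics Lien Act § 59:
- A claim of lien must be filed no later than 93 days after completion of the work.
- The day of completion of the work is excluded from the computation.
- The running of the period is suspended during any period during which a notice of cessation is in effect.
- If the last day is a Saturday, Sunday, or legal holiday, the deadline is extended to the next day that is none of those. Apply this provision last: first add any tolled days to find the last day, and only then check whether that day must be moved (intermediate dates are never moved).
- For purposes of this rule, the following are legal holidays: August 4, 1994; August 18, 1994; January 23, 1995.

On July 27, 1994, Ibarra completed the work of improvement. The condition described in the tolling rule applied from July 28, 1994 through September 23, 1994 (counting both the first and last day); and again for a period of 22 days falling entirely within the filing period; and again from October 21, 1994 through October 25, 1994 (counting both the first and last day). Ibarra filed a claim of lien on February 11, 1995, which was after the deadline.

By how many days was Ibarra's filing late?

93 days after July 27, 1994 is October 28, 1994.
From July 28, 1994 through September 23, 1994 inclusive is 58 days; tolling adds 58 days: October 28, 1994 + 58 days = December 25, 1994.
Tolling adds 22 days: December 25, 1994 + 22 days = January 16, 1995.
From October 21, 1994 through October 25, 1994 inclusive is 5 days; tolling adds 5 days: January 16, 1995 + 5 days = January 21, 1995.
January 21, 1995 is Saturday; January 22, 1995 is Sunday; January 23, 1995 is a listed holiday. The next qualifying day is January 24, 1995.
The deadline is January 24, 1995; from January 24, 1995 to February 11, 1995 is 18 days.

18 days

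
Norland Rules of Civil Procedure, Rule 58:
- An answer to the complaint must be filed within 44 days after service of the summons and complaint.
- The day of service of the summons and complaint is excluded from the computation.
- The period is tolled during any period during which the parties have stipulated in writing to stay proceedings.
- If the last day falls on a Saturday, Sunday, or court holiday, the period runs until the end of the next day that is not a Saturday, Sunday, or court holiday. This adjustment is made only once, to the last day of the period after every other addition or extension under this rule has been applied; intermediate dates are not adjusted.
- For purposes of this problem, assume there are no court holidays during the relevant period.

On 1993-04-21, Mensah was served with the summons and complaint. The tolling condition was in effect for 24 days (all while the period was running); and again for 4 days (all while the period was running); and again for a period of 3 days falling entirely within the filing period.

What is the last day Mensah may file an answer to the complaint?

July 5, 1993

44 days after 1993-04-21 is June 4, 1993.
Tolling adds 24 days: June 4, 1993 + 24 days = June 28, 1993.
Tolling adds 4 days: June 28, 1993 + 4 days = July 2, 1993.
Tolling adds 3 days: July 2, 1993 + 3 days = July 5, 1993.
July 5, 1993 is a Monday and not a court holiday, so no extension applies.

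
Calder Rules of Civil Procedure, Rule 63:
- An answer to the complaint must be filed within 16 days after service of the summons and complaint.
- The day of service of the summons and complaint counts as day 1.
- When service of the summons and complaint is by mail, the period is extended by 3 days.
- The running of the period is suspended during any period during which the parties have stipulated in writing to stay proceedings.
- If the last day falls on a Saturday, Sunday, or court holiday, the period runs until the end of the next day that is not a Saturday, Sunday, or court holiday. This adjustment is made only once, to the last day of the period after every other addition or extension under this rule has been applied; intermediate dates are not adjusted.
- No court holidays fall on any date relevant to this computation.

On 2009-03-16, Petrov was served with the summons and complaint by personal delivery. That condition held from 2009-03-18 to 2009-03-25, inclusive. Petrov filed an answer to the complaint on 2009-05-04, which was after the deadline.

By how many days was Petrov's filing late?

Counting 2009-03-16 as day 1, day 16 is March 31, 2009.
Service was not by mail, so no mail extension applies.
From March 18, 2009 through March 25, 2009 inclusive is 8 days; tolling adds 8 days: March 31, 2009 + 8 days = April 8, 2009.
April 8, 2009 is a Wednesday and not a court holiday, so no extension applies.
The deadline is April 8, 2009; from April 8, 2009 to May 4, 2009 is 26 days.

26 days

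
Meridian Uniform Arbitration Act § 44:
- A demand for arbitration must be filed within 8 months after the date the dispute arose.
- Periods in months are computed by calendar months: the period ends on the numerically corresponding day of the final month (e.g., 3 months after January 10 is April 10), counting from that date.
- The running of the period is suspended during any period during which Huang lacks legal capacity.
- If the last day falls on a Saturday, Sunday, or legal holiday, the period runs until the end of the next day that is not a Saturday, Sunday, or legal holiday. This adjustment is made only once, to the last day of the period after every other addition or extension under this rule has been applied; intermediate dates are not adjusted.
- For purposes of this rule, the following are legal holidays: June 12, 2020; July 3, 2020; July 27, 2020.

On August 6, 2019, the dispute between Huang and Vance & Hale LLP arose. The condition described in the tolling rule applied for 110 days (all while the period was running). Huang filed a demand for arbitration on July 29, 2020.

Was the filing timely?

8 months after August 6, 2019 is April 6, 2020.
Tolling adds 110 days: April 6, 2020 + 110 days = July 25, 2020.
July 25, 2020 is Saturday; July 26, 2020 is Sunday; July 27, 2020 is a listed holiday. The next qualifying day is July 28, 2020.
The deadline is July 28, 2020; the filing on July 29, 2020 is after that date.

No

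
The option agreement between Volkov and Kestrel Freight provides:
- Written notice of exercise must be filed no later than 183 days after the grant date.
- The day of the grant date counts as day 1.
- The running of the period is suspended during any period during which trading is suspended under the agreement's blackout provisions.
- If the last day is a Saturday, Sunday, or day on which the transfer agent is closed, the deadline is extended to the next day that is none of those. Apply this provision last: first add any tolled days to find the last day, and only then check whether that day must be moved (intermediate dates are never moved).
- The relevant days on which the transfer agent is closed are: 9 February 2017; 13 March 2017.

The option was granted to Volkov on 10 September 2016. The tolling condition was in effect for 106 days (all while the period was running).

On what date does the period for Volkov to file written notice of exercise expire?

June 26, 2017

Counting 10 September 2016 as day 1, day 183 is March 11, 2017.
Tolling adds 106 days: March 11, 2017 + 106 days = June 25, 2017.
June 25, 2017 is Sunday. The next qualifying day is June 26, 2017.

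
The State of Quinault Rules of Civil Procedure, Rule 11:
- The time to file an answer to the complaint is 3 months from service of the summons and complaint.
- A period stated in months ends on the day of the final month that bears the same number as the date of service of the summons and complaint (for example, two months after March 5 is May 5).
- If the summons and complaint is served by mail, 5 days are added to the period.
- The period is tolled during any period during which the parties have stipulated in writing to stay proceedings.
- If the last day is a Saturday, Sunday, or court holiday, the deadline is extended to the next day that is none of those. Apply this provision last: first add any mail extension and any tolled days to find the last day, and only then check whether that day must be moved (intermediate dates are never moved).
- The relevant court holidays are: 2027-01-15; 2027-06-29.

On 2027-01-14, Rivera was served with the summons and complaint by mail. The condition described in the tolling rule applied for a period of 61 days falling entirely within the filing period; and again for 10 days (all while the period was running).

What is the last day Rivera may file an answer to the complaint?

June 30, 2027

3 months after 2027-01-14 is April 14, 2027.
Service was by mail, adding 5 days: April 14, 2027 + 5 days = April 19, 2027.
Tolling adds 61 days: April 19, 2027 + 61 days = June 19, 2027.
Tolling adds 10 days: June 19, 2027 + 10 days = June 29, 2027.
June 29, 2027 is a listed holiday. The next qualifying day is June 30, 2027.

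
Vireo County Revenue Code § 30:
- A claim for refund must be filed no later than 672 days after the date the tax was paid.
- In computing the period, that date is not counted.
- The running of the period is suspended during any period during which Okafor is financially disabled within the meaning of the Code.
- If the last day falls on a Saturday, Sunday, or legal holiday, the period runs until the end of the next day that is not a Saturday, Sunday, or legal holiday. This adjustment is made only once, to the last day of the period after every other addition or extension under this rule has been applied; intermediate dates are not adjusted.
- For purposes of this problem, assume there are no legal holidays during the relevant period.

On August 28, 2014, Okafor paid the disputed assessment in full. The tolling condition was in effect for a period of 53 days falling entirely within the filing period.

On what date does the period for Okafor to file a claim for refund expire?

672 days after August 28, 2014 is June 30, 2016.
Tolling adds 53 days: June 30, 2016 + 53 days = August 22, 2016.
August 22, 2016 is a Monday and not a legal holiday, so no extension applies.

August 22, 2016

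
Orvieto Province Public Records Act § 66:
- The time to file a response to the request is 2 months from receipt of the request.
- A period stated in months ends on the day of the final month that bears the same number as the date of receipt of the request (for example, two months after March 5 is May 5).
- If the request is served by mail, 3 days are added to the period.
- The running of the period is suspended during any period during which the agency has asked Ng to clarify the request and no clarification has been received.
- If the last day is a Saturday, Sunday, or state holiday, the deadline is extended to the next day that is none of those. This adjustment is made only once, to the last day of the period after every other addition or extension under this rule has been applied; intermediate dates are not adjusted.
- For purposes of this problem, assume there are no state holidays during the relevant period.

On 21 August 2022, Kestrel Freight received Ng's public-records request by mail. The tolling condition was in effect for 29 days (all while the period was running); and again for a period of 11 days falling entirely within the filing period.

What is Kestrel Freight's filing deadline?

December 5, 2022

2 months after 21 August 2022 is October 21, 2022.
Service was by mail, adding 3 days: October 21, 2022 + 3 days = October 24, 2022.
Tolling adds 29 days: October 24, 2022 + 29 days = November 22, 2022.
Tolling adds 11 days: November 22, 2022 + 11 days = December 3, 2022.
December 3, 2022 is Saturday; December 4, 2022 is Sunday. The next qualifying day is December 5, 2022.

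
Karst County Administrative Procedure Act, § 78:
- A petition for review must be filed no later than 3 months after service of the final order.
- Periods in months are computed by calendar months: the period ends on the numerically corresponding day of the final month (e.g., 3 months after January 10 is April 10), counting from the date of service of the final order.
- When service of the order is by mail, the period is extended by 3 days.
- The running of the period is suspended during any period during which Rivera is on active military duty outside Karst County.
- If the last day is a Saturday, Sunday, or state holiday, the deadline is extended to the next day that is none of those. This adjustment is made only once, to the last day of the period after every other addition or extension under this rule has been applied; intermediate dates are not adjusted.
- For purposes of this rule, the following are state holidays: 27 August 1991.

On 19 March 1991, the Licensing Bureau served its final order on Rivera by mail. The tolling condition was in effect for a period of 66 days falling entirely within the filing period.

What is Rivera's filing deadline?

August 28, 1991

3 months after 19 March 1991 is June 19, 1991.
Service was by mail, adding 3 days: June 19, 1991 + 3 days = June 22, 1991.
Tolling adds 66 days: June 22, 1991 + 66 days = August 27, 1991.
August 27, 1991 is a listed holiday. The next qualifying day is August 28, 1991.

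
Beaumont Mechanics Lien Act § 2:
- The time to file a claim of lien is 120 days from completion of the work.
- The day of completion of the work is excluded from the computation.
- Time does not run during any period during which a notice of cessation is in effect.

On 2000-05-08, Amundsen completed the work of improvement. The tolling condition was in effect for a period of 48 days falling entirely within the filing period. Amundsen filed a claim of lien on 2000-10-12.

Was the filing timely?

120 days after 2000-05-08 is September 5, 2000.
Tolling adds 48 days: September 5, 2000 + 48 days = October 23, 2000.
The deadline is October 23, 2000; the filing on October 12, 2000 is on or before that date.

Yes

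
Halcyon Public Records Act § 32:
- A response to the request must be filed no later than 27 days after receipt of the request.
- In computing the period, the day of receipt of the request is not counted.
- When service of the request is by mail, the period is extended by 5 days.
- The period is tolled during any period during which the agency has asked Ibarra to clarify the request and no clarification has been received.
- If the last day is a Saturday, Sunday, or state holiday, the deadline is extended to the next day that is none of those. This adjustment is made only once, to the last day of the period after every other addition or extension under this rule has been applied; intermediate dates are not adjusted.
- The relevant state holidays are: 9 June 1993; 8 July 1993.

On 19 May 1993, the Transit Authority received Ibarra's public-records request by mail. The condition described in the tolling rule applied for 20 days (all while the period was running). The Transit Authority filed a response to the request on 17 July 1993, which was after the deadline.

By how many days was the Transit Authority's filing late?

27 days after 19 May 1993 is June 15, 1993.
Service was by mail, adding 5 days: June 15, 1993 + 5 days = June 20, 1993.
Tolling adds 20 days: June 20, 1993 + 20 days = July 10, 1993.
July 10, 1993 is Saturday; July 11, 1993 is Sunday. The next qualifying day is July 12, 1993.
The deadline is July 12, 1993; from July 12, 1993 to July 17, 1993 is 5 days.

5 days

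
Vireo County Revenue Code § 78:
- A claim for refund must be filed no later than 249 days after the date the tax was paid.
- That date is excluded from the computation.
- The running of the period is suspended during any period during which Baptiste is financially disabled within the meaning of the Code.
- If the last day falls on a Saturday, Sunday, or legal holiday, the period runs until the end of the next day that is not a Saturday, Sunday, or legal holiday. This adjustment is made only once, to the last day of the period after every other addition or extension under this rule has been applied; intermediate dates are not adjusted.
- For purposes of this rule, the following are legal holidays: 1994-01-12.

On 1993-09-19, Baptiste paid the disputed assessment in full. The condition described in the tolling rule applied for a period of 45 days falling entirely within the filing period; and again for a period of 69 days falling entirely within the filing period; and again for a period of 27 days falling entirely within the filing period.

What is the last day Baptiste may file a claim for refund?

October 14, 1994

249 days after 1993-09-19 is May 26, 1994.
Tolling adds 45 days: May 26, 1994 + 45 days = July 10, 1994.
Tolling adds 69 days: July 10, 1994 + 69 days = September 17, 1994.
Tolling adds 27 days: September 17, 1994 + 27 days = October 14, 1994.
October 14, 1994 is a Friday and not a legal holiday, so no extension applies.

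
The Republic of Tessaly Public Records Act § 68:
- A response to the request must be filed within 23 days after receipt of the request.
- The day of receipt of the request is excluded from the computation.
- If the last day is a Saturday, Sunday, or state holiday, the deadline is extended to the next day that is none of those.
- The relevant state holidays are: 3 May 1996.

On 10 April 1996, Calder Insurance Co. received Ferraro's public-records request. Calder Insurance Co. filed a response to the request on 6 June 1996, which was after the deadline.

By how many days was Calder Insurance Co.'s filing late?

23 days after 10 April 1996 is May 3, 1996.
May 3, 1996 is a listed holiday; May 4, 1996 is Saturday; May 5, 1996 is Sunday. The next qualifying day is May 6, 1996.
The deadline is May 6, 1996; from May 6, 1996 to June 6, 1996 is 31 days.

31 days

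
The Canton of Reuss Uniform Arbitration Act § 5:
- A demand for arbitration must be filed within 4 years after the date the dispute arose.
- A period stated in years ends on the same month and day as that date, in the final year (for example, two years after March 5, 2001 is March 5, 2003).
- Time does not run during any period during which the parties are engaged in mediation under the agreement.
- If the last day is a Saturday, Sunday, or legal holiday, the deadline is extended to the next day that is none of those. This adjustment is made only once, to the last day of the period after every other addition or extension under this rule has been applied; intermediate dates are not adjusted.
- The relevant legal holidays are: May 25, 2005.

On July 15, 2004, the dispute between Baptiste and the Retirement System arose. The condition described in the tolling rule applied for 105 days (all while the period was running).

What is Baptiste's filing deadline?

October 28, 2008

4 years after July 15, 2004 is July 15, 2008.
Tolling adds 105 days: July 15, 2008 + 105 days = October 28, 2008.
October 28, 2008 is a Tuesday and not a legal holiday, so no extension applies.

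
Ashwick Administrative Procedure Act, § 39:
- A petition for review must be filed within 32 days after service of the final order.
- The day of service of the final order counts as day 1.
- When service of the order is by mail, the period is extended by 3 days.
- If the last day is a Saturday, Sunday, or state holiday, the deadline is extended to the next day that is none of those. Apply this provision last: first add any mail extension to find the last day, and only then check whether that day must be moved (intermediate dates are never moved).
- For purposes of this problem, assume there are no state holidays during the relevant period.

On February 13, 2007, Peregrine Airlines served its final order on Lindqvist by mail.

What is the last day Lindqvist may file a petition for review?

March 19, 2007

Counting February 13, 2007 as day 1, day 32 is March 16, 2007.
Service was by mail, adding 3 days: March 16, 2007 + 3 days = March 19, 2007.
March 19, 2007 is a Monday and not a state holiday, so no extension applies.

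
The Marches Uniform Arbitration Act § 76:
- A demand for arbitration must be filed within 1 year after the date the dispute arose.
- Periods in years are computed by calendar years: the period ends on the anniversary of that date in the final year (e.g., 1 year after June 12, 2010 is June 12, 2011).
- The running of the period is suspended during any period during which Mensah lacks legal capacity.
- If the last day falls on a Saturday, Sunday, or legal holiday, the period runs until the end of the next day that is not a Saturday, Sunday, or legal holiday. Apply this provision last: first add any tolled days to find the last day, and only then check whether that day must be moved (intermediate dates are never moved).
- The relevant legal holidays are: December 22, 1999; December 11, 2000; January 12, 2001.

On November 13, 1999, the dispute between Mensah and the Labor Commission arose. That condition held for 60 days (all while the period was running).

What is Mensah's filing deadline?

1 year after November 13, 1999 is November 13, 2000.
Tolling adds 60 days: November 13, 2000 + 60 days = January 12, 2001.
January 12, 2001 is a listed holiday; January 13, 2001 is Saturday; January 14, 2001 is Sunday. The next qualifying day is January 15, 2001.

January 15, 2001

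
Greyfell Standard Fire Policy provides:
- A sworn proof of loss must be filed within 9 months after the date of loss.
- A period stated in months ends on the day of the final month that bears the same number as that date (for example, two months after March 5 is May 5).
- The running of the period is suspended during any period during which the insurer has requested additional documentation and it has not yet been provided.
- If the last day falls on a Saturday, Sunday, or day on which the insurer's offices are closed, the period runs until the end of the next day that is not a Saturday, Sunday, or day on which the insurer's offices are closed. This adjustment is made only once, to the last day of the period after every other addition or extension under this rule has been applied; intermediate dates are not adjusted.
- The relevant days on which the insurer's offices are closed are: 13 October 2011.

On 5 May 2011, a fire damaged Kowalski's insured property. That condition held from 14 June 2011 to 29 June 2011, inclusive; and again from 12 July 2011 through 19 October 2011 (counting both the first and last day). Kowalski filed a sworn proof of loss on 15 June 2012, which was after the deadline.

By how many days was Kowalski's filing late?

15 days

9 months after 5 May 2011 is February 5, 2012.
From June 14, 2011 through June 29, 2011 inclusive is 16 days; tolling adds 16 days: February 5, 2012 + 16 days = February 21, 2012.
From July 12, 2011 through October 19, 2011 inclusive is 100 days; tolling adds 100 days: February 21, 2012 + 100 days = May 31, 2012.
May 31, 2012 is a Thursday and not a day on which the insurer's offices are closed, so no extension applies.
The deadline is May 31, 2012; from May 31, 2012 to June 15, 2012 is 15 days.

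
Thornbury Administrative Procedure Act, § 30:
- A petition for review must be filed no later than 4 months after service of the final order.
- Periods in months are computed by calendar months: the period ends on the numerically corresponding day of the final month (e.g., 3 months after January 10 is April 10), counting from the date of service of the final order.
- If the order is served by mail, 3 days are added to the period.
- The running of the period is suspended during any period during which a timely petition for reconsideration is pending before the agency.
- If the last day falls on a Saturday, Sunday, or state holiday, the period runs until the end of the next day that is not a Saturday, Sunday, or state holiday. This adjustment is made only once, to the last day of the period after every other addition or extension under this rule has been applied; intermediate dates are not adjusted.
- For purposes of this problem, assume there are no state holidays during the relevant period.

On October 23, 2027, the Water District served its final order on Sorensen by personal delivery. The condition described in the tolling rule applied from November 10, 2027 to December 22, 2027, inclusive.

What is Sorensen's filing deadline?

4 months after October 23, 2027 is February 23, 2028.
Service was not by mail, so no mail extension applies.
From November 10, 2027 through December 22, 2027 inclusive is 43 days; tolling adds 43 days: February 23, 2028 + 43 days = April 6, 2028.
April 6, 2028 is a Thursday and not a state holiday, so no extension applies.

April 6, 2028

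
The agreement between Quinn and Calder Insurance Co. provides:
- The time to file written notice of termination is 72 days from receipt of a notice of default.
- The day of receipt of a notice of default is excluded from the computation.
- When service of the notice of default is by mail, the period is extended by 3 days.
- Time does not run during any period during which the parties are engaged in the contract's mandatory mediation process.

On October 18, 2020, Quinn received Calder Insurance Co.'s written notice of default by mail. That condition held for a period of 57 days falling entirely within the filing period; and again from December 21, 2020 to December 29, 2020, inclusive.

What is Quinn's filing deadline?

March 8, 2021

72 days after October 18, 2020 is December 29, 2020.
Service was by mail, adding 3 days: December 29, 2020 + 3 days = January 1, 2021.
Tolling adds 57 days: January 1, 2021 + 57 days = February 27, 2021.
From December 21, 2020 through December 29, 2020 inclusive is 9 days; tolling adds 9 days: February 27, 2021 + 9 days = March 8, 2021.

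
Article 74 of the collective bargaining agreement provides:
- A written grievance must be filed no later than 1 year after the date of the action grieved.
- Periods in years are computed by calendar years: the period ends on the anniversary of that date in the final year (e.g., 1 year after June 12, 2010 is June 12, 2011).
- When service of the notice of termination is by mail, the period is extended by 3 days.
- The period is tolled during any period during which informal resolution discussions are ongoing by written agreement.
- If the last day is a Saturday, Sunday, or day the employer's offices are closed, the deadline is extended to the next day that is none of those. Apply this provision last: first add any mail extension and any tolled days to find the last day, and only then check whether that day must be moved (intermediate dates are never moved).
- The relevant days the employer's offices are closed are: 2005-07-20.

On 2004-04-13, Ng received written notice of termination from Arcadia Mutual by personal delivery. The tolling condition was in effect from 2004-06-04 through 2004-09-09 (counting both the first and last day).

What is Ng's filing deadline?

July 21, 2005

1 year after 2004-04-13 is April 13, 2005.
Service was not by mail, so no mail extension applies.
From June 4, 2004 through September 9, 2004 inclusive is 98 days; tolling adds 98 days: April 13, 2005 + 98 days = July 20, 2005.
July 20, 2005 is a listed holiday. The next qualifying day is July 21, 2005.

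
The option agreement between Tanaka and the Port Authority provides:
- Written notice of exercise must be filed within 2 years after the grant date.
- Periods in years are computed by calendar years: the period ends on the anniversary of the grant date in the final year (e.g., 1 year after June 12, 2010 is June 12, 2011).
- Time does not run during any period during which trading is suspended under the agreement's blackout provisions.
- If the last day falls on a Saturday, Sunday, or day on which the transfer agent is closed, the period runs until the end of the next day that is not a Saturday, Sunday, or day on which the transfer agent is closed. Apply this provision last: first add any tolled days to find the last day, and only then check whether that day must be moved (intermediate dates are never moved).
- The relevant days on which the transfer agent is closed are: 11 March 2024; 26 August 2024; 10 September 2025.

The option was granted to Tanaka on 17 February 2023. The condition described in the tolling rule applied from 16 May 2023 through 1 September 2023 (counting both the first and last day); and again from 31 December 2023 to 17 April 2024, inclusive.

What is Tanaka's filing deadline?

September 23, 2025

2 years after 17 February 2023 is February 17, 2025.
From May 16, 2023 through September 1, 2023 inclusive is 109 days; tolling adds 109 days: February 17, 2025 + 109 days = June 6, 2025.
From December 31, 2023 through April 17, 2024 inclusive is 109 days; tolling adds 109 days: June 6, 2025 + 109 days = September 23, 2025.
September 23, 2025 is a Tuesday and not a day on which the transfer agent is closed, so no extension applies.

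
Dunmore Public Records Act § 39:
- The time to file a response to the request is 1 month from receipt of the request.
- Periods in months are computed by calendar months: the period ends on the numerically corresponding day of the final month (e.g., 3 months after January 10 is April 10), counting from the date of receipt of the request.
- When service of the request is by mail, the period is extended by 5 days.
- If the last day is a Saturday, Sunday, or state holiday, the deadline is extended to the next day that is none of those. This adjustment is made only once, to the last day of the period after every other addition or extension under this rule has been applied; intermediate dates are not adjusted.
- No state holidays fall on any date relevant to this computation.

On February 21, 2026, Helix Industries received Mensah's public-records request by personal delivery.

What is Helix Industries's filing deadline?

March 23, 2026

1 month after February 21, 2026 is March 21, 2026.
Service was not by mail, so no mail extension applies.
March 21, 2026 is Saturday; March 22, 2026 is Sunday. The next qualifying day is March 23, 2026.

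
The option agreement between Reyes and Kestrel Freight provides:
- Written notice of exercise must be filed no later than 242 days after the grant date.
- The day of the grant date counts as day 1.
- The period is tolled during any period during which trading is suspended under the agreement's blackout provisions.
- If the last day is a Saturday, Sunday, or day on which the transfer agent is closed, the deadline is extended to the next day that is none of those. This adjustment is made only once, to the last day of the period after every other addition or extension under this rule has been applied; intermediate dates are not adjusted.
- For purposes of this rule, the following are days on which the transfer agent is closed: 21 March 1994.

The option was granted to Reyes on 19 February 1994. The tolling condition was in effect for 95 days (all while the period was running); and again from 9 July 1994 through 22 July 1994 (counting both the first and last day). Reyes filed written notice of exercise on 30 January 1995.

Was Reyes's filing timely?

Yes

Counting 19 February 1994 as day 1, day 242 is October 18, 1994.
Tolling adds 95 days: October 18, 1994 + 95 days = January 21, 1995.
From July 9, 1994 through July 22, 1994 inclusive is 14 days; tolling adds 14 days: January 21, 1995 + 14 days = February 4, 1995.
February 4, 1995 is Saturday; February 5, 1995 is Sunday. The next qualifying day is February 6, 1995.
The deadline is February 6, 1995; the filing on January 30, 1995 is on or before that date.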